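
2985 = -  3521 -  - 6506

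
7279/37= 196 + 27/37= 196.73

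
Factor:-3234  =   - 2^1*3^1*7^2*11^1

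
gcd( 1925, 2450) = 175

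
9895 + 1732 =11627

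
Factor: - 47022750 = -2^1 *3^2 * 5^3*20899^1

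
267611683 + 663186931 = 930798614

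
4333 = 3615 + 718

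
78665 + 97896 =176561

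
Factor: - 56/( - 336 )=2^( - 1)*3^ ( - 1) = 1/6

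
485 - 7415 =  - 6930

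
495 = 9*55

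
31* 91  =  2821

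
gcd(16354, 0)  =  16354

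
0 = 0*27093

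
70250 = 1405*50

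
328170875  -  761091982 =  - 432921107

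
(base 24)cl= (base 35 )8t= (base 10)309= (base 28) b1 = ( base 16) 135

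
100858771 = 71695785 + 29162986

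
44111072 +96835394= 140946466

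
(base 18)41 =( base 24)31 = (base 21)3a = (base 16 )49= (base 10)73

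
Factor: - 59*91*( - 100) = 536900 = 2^2*5^2*7^1*13^1*59^1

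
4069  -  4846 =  - 777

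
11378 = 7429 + 3949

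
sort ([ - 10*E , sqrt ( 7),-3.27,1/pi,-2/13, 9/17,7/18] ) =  [ - 10*E,- 3.27 , - 2/13  ,  1/pi,  7/18, 9/17,sqrt( 7)]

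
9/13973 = 9/13973 = 0.00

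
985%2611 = 985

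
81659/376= 217 + 67/376 =217.18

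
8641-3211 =5430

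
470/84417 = 470/84417=0.01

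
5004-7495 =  - 2491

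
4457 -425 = 4032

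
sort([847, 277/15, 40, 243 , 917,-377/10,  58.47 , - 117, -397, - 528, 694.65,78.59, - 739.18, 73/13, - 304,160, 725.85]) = [ - 739.18 , - 528 , - 397, - 304, - 117,-377/10,73/13,277/15, 40, 58.47, 78.59,  160,243, 694.65 , 725.85,847  ,  917]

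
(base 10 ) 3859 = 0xf13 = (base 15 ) 1224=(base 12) 2297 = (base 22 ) 7L9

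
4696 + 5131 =9827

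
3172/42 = 75 + 11/21 = 75.52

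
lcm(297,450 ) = 14850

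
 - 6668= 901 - 7569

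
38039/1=38039 = 38039.00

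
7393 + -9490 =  - 2097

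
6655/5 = 1331 = 1331.00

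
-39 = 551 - 590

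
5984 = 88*68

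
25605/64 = 25605/64 =400.08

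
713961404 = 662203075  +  51758329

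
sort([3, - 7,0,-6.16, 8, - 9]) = [ - 9,- 7,- 6.16 , 0, 3, 8]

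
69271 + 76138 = 145409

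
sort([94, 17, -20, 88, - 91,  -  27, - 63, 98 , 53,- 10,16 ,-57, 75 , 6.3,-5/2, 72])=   [-91,-63,-57, - 27 , - 20, - 10,-5/2, 6.3 , 16, 17,53 , 72 , 75, 88,94, 98] 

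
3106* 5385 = 16725810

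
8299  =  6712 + 1587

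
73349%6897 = 4379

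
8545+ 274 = 8819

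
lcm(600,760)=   11400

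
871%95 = 16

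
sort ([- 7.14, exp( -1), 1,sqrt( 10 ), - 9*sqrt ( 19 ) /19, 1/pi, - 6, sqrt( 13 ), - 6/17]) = [ - 7.14,-6, - 9 * sqrt ( 19)/19, - 6/17, 1/pi , exp( - 1),1, sqrt( 10), sqrt(13)]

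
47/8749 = 47/8749 = 0.01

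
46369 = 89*521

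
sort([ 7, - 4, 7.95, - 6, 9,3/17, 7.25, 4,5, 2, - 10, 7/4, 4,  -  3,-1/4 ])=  [  -  10  , - 6,-4, - 3,- 1/4, 3/17, 7/4 , 2, 4,4,5, 7, 7.25, 7.95,9 ] 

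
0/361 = 0 = 0.00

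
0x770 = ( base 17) 6A0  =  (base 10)1904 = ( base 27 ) 2GE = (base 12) 1128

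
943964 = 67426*14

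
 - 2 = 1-3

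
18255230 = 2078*8785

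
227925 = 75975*3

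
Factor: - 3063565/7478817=-3^( - 1)*5^1*109^( - 1 ) * 22871^( - 1)*612713^1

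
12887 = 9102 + 3785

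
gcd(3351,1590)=3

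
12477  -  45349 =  - 32872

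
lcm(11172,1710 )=167580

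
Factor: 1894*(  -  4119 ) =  - 7801386 = - 2^1 * 3^1 * 947^1*1373^1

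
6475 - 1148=5327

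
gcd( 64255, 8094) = 71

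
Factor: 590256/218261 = 2^4*3^2*101^( - 1 )  *  2161^( - 1) * 4099^1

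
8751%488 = 455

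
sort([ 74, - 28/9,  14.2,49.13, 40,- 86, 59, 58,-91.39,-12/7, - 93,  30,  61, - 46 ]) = [ - 93 , - 91.39, - 86, - 46, - 28/9,-12/7,14.2, 30, 40, 49.13,  58,59,61 , 74]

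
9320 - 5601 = 3719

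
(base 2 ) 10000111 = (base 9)160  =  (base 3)12000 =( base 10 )135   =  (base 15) 90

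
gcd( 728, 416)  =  104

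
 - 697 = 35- 732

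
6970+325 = 7295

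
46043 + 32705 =78748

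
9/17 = 9/17 = 0.53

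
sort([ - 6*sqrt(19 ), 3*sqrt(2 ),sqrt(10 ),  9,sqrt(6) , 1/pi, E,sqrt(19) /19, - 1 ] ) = [ - 6*sqrt( 19),  -  1, sqrt(19 ) /19,1/pi, sqrt( 6 ),E , sqrt( 10 ), 3*sqrt(2 ),9 ]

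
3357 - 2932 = 425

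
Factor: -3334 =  - 2^1 * 1667^1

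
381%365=16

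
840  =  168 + 672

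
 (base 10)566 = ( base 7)1436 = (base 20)186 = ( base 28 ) K6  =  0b1000110110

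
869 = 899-30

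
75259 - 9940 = 65319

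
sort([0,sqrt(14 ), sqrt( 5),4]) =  [ 0, sqrt( 5 ),sqrt(14 ), 4 ] 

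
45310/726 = 62 + 149/363   =  62.41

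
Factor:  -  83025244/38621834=-2^1*467^( - 1)*3391^1*6121^1*41351^(-1) = -  41512622/19310917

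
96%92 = 4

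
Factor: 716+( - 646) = 2^1 * 5^1*7^1 = 70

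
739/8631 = 739/8631 = 0.09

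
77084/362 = 212 + 170/181 = 212.94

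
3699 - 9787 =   -  6088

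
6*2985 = 17910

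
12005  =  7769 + 4236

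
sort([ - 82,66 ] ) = [ - 82, 66] 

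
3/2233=3/2233= 0.00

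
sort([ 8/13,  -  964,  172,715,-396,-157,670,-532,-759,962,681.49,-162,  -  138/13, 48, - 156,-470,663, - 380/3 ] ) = [-964, - 759, - 532, - 470, - 396,-162, - 157,  -  156, - 380/3,-138/13,8/13,48,172,663, 670,681.49,715, 962 ] 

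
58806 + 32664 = 91470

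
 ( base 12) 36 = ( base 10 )42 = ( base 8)52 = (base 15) 2c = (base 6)110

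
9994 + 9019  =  19013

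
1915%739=437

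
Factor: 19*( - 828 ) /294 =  -2622/49= - 2^1 *3^1*7^( - 2)*19^1*23^1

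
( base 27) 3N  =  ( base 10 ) 104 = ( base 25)44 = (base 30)3E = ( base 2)1101000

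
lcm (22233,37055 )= 111165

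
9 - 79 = - 70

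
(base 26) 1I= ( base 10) 44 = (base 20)24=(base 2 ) 101100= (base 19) 26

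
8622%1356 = 486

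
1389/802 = 1 + 587/802 = 1.73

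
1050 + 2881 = 3931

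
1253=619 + 634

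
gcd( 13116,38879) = 1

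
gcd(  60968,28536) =8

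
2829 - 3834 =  - 1005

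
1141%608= 533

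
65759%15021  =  5675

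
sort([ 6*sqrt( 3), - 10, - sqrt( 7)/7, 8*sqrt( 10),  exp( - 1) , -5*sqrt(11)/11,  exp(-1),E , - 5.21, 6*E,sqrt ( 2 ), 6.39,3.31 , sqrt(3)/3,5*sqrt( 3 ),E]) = [ - 10, - 5.21,-5*sqrt(11 ) /11, - sqrt ( 7 ) /7,exp(-1),exp ( - 1), sqrt(3 ) /3,sqrt ( 2),E, E,3.31 , 6.39 , 5*sqrt( 3 ), 6*sqrt( 3), 6* E, 8*sqrt( 10 )]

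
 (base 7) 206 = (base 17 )62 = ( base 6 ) 252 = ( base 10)104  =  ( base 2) 1101000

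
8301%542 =171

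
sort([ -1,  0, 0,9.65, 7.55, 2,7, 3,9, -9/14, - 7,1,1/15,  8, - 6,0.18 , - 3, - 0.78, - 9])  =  [ - 9,-7, -6, -3,-1, - 0.78, - 9/14, 0, 0, 1/15,0.18,  1,2,3,  7,  7.55,8, 9,9.65]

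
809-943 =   -  134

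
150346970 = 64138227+86208743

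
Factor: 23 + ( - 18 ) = 5^1 = 5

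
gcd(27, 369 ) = 9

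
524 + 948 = 1472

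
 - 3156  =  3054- 6210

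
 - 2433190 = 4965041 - 7398231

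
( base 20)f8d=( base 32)60T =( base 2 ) 1100000011101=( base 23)bf9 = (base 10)6173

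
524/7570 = 262/3785 = 0.07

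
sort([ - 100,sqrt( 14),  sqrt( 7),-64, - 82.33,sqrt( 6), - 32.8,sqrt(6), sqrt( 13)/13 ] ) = [ - 100,-82.33, - 64,- 32.8,sqrt( 13 )/13,sqrt( 6 ),  sqrt(6 ),sqrt( 7 ) , sqrt(14 ) ]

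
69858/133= 69858/133 = 525.25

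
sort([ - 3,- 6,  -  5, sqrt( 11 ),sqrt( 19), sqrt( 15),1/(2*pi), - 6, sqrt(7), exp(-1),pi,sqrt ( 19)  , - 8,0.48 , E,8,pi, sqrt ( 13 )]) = [ - 8,-6, - 6,-5, - 3,1/( 2*pi ) , exp(-1 ),0.48,sqrt ( 7),E,pi , pi, sqrt( 11), sqrt( 13 ),sqrt( 15),sqrt( 19),sqrt(19), 8]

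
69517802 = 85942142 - 16424340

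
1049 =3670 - 2621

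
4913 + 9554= 14467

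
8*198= 1584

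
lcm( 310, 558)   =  2790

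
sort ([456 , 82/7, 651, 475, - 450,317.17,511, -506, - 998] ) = [  -  998, - 506 , - 450,  82/7,317.17 , 456, 475,511,651 ]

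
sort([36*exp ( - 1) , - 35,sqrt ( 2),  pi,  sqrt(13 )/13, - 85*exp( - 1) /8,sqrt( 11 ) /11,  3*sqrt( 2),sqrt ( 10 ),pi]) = [-35 , - 85*exp( - 1)/8, sqrt( 13) /13,sqrt( 11) /11, sqrt( 2 ), pi,  pi, sqrt( 10) , 3 * sqrt(2), 36*exp( - 1) ]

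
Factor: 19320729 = 3^1*241^1*26723^1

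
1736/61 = 28 + 28/61 = 28.46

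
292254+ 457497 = 749751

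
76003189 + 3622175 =79625364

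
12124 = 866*14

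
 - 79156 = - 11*7196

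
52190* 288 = 15030720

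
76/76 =1 =1.00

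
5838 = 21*278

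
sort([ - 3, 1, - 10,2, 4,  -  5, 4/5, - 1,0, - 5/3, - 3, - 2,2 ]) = [ - 10, - 5, - 3, - 3, -2,-5/3,  -  1, 0, 4/5 , 1,2, 2 , 4]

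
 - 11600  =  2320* ( - 5) 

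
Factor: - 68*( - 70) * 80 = 2^7*5^2  *  7^1*17^1 = 380800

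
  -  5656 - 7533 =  - 13189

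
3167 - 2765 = 402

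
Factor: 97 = 97^1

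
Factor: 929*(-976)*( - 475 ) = 2^4 * 5^2*19^1*61^1 *929^1= 430684400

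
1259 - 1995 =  -736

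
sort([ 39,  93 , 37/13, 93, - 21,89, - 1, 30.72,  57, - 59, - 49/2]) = [ - 59 ,- 49/2,  -  21,-1 , 37/13,30.72,39, 57,  89 , 93, 93]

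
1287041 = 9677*133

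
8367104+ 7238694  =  15605798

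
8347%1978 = 435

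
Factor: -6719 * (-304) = 2042576 = 2^4*19^1*6719^1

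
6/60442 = 3/30221 = 0.00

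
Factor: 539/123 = 3^( - 1) * 7^2*11^1*41^( - 1)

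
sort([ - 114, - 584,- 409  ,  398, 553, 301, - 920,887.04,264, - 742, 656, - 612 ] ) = [ - 920,-742,  -  612,-584, - 409, - 114, 264 , 301,398,553,  656,887.04]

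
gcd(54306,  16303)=7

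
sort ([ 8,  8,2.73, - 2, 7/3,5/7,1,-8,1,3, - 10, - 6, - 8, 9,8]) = [ - 10,-8,-8,  -  6, - 2, 5/7, 1, 1, 7/3, 2.73, 3, 8, 8, 8 , 9 ]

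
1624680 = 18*90260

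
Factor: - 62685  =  -3^2*5^1 * 7^1*199^1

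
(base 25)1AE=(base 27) 15p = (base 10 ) 889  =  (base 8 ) 1571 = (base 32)RP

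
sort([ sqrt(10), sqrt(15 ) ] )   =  [sqrt( 10), sqrt( 15) ]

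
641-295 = 346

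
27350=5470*5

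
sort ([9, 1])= [1,9 ] 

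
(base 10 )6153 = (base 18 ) 10HF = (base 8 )14011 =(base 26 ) 92h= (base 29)795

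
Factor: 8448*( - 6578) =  - 55570944= - 2^9*3^1*11^2*13^1*23^1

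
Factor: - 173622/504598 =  - 86811/252299 = -3^1 * 19^1 * 157^( - 1) * 1523^1*1607^(  -  1 ) 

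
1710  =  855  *2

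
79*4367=344993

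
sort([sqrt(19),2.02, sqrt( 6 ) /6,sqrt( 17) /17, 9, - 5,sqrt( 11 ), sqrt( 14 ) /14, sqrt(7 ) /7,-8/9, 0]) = [-5, - 8/9, 0, sqrt( 17 ) /17, sqrt( 14 ) /14 , sqrt( 7 )/7, sqrt(6 ) /6, 2.02, sqrt( 11),sqrt( 19 ),9 ] 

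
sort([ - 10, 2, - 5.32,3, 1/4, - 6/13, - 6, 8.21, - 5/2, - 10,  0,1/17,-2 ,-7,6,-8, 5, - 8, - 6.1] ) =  [ - 10,  -  10, - 8,-8, - 7,-6.1,  -  6,-5.32, - 5/2,-2, - 6/13,0,1/17, 1/4,2, 3,5,6,8.21]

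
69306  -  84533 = - 15227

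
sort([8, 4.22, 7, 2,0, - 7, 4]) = [  -  7, 0, 2, 4, 4.22, 7, 8]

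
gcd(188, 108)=4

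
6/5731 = 6/5731= 0.00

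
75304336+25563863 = 100868199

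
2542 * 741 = 1883622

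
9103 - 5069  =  4034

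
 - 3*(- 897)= 2691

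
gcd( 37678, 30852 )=2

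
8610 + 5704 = 14314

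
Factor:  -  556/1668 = -1/3= -3^( - 1 ) 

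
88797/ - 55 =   -  1615+28/55=-  1614.49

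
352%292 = 60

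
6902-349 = 6553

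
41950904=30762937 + 11187967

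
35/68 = 35/68 = 0.51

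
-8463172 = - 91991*92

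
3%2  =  1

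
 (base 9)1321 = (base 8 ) 1737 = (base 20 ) 29B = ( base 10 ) 991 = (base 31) 10U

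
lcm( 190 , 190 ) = 190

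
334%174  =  160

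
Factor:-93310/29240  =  -2^( - 2 ) * 7^1*17^(- 1 )*31^1=- 217/68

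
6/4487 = 6/4487 = 0.00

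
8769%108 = 21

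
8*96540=772320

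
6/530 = 3/265  =  0.01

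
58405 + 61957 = 120362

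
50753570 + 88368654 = 139122224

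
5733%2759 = 215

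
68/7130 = 34/3565 = 0.01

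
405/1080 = 3/8 = 0.38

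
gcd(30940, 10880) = 340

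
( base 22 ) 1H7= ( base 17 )2GF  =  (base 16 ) 361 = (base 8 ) 1541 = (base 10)865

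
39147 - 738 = 38409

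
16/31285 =16/31285= 0.00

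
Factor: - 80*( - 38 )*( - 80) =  -2^9*5^2 * 19^1  =  - 243200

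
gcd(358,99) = 1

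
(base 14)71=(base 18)59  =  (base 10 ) 99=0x63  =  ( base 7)201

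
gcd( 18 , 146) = 2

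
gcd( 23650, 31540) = 10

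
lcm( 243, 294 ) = 23814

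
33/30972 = 11/10324 = 0.00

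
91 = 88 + 3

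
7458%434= 80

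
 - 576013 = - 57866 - 518147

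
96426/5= 96426/5 = 19285.20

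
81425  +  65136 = 146561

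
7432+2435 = 9867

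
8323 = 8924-601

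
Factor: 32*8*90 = 23040 = 2^9*3^2*5^1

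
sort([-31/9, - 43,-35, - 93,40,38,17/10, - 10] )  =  [ - 93,-43, - 35, - 10, - 31/9,17/10,38,40]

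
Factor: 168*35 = 2^3*3^1*5^1*7^2 = 5880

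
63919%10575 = 469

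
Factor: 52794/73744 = 2^( - 3 )*3^2*7^1*11^( - 1) = 63/88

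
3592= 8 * 449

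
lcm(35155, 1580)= 140620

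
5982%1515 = 1437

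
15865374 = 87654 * 181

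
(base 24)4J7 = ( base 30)327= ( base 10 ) 2767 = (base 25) 4ah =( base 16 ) acf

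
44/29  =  1 + 15/29= 1.52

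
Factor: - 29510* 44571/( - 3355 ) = 263058042/671 = 2^1*3^1*11^( - 1)*13^1*61^(  -  1)*83^1*179^1*227^1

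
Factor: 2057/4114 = 2^(  -  1) =1/2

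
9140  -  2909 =6231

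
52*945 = 49140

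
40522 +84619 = 125141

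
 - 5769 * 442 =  - 2549898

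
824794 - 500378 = 324416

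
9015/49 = 183 + 48/49= 183.98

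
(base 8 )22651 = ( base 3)111020002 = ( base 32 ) 9D9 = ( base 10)9641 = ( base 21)10I2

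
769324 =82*9382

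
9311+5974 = 15285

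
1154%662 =492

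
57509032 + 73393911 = 130902943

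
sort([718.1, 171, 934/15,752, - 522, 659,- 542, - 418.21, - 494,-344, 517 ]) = [ - 542, - 522,  -  494, - 418.21, - 344,934/15,171, 517,659, 718.1,752] 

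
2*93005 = 186010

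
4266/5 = 853+1/5 = 853.20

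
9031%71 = 14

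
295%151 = 144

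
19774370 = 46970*421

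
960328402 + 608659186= 1568987588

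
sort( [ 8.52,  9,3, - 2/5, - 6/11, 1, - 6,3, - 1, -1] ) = [ - 6, - 1, - 1, - 6/11, - 2/5, 1,3,3,8.52,9]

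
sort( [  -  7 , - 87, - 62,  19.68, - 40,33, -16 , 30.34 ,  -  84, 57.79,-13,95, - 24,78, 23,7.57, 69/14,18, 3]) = [ - 87, - 84,  -  62, - 40,  -  24, - 16, - 13,-7,3,  69/14 , 7.57, 18,19.68,23,30.34,  33,  57.79,78,95]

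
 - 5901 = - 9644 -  - 3743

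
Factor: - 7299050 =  - 2^1*5^2*11^1*23^1*577^1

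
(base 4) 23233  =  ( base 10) 751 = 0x2ef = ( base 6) 3251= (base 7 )2122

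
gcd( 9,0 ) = 9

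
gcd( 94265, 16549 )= 1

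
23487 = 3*7829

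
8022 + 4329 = 12351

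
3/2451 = 1/817 = 0.00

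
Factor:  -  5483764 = - 2^2*11^1*13^1*9587^1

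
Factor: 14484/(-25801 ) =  - 2^2*3^1 * 17^1*71^1*25801^( - 1 ) 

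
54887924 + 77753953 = 132641877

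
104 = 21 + 83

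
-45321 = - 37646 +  - 7675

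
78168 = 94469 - 16301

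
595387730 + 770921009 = 1366308739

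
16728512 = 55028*304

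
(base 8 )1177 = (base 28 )MN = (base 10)639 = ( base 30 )l9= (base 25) 10E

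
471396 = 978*482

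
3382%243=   223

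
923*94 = 86762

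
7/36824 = 7/36824=0.00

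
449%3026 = 449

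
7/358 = 7/358 = 0.02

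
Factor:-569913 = -3^1 * 271^1*701^1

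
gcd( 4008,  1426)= 2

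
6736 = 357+6379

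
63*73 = 4599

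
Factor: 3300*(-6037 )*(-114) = 2271119400= 2^3 * 3^2*5^2*11^1*19^1* 6037^1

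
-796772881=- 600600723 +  - 196172158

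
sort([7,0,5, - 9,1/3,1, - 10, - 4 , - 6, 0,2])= [ - 10, - 9, - 6,  -  4,  0,0,  1/3  ,  1, 2,5,7 ]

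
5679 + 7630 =13309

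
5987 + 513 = 6500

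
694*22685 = 15743390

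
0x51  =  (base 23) 3C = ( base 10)81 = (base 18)49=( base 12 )69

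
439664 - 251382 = 188282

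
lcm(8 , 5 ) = 40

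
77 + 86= 163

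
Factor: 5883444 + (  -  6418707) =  - 535263 = - 3^1*67^1*2663^1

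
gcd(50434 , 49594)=2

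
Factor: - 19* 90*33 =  -2^1*3^3*5^1*11^1*19^1 = - 56430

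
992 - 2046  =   - 1054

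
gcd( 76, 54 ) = 2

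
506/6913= 506/6913 = 0.07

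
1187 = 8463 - 7276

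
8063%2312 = 1127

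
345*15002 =5175690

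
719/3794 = 719/3794=0.19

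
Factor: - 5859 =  - 3^3*7^1*31^1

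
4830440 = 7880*613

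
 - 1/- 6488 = 1/6488  =  0.00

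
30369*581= 17644389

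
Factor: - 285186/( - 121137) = 2^1*11^1*29^1*271^( - 1) = 638/271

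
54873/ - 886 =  - 54873/886 = - 61.93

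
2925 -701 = 2224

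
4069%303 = 130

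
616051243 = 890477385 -274426142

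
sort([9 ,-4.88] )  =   [ - 4.88 , 9] 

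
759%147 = 24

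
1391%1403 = 1391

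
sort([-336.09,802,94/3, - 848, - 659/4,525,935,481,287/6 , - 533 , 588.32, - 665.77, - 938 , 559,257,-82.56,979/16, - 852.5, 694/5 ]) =[ - 938, - 852.5, - 848,-665.77,-533, - 336.09, - 659/4, - 82.56 , 94/3,287/6,979/16,694/5,257,481, 525,  559,588.32,802,935]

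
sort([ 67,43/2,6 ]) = [6,43/2 , 67] 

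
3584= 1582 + 2002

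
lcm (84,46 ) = 1932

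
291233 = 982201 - 690968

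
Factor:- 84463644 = -2^2 *3^1 * 1031^1*6827^1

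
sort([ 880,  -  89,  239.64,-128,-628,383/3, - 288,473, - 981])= [ - 981,- 628, - 288,-128,-89,383/3,239.64,473,880]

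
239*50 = 11950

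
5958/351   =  16+38/39= 16.97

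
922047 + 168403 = 1090450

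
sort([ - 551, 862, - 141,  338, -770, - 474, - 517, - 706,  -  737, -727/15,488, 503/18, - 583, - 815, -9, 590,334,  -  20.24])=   [-815, - 770, - 737 ,-706,  -  583, - 551, - 517,  -  474, - 141, - 727/15, - 20.24 , -9,503/18, 334, 338,  488,590, 862 ] 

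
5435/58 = 93 + 41/58= 93.71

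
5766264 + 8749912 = 14516176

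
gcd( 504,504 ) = 504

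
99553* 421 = 41911813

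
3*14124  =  42372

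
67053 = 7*9579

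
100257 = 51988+48269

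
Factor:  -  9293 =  -9293^1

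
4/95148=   1/23787 = 0.00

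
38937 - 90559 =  - 51622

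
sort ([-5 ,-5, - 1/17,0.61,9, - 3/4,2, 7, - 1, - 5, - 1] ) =[ - 5,  -  5  ,-5, - 1, - 1, - 3/4, - 1/17,0.61,2,7, 9] 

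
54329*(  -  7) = -380303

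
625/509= 1+116/509 = 1.23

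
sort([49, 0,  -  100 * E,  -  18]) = [ -100* E, - 18,0, 49] 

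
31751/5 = 6350+1/5= 6350.20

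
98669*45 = 4440105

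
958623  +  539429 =1498052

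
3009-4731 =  - 1722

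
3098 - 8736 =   -  5638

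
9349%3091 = 76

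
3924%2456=1468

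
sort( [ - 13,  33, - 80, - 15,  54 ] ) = [-80, - 15 ,-13, 33, 54]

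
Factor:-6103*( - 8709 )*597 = 3^2*17^1*199^1*359^1*2903^1 = 31731163119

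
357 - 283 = 74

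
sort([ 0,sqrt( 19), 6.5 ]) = [ 0,sqrt( 19 ),6.5] 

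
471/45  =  10  +  7/15 = 10.47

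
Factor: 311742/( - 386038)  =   - 3^3*23^1*769^( - 1) = - 621/769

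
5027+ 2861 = 7888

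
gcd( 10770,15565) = 5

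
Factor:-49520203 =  - 49520203^1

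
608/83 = 7 + 27/83 = 7.33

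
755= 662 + 93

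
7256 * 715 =5188040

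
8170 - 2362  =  5808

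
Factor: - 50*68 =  -3400 = - 2^3 * 5^2*17^1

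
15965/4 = 15965/4 = 3991.25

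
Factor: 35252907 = 3^1 *41^1*286609^1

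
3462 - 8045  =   - 4583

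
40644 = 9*4516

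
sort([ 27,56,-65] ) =[ - 65, 27,56 ]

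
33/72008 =33/72008 = 0.00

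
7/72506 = 1/10358  =  0.00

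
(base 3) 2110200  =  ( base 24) 330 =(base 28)288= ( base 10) 1800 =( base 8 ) 3410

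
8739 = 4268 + 4471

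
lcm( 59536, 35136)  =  2143296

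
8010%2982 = 2046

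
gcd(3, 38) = 1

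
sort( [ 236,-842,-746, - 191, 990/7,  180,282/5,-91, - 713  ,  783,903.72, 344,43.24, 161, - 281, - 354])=[-842,-746, - 713,-354,-281, - 191,-91,43.24 , 282/5,990/7,161,180,236,344,783,903.72] 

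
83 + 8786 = 8869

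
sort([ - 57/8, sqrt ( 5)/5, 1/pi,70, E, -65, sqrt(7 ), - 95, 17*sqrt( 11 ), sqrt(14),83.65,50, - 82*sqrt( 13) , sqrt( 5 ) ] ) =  [ - 82*sqrt(13), - 95, - 65,  -  57/8  ,  1/pi,sqrt( 5 )/5, sqrt ( 5 ), sqrt( 7),E, sqrt( 14 ), 50, 17*sqrt (11 ), 70, 83.65 ] 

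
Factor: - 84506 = -2^1*29^1*31^1*47^1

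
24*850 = 20400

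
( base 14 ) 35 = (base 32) 1f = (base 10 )47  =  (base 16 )2F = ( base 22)23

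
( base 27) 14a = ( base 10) 847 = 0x34f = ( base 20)227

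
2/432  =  1/216 = 0.00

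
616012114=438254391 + 177757723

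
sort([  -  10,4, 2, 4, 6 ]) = [ - 10 , 2,  4,  4,6]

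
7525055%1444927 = 300420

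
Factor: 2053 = 2053^1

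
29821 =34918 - 5097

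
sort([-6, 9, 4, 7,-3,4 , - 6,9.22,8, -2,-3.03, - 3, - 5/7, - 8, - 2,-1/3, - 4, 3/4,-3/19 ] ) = [ - 8,-6,-6,  -  4 , - 3.03 , - 3,-3,-2, - 2, - 5/7, - 1/3, - 3/19, 3/4, 4 , 4, 7, 8,9,9.22 ] 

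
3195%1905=1290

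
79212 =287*276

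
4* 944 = 3776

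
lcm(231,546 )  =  6006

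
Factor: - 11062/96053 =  -2^1*5531^1*96053^ ( - 1 )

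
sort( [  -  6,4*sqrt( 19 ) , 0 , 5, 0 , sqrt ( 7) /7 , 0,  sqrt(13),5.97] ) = [ - 6,0,0, 0,sqrt(  7)/7,sqrt ( 13),5,5.97,  4*sqrt( 19)]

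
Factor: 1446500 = 2^2*5^3*11^1*263^1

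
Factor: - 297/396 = -3/4 = - 2^( - 2)*3^1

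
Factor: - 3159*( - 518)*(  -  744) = -1217453328  =  -2^4*  3^6*7^1  *  13^1*31^1*37^1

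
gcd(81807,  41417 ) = 1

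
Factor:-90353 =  - 90353^1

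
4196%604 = 572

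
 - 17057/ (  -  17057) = 1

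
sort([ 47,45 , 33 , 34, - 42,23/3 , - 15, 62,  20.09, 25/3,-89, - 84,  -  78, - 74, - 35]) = [-89, -84 , - 78, - 74, - 42, - 35,-15 , 23/3, 25/3, 20.09 , 33, 34,45,  47, 62]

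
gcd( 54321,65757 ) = 2859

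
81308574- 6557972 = 74750602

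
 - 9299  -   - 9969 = 670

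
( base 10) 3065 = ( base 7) 11636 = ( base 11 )2337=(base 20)7d5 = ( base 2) 101111111001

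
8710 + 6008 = 14718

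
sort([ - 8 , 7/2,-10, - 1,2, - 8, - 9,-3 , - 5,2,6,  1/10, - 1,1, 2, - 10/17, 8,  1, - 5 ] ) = [ - 10, - 9, - 8, - 8, - 5, - 5,  -  3, - 1, -1, - 10/17 , 1/10, 1,1, 2,2,2,7/2, 6,8]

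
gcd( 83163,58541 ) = 1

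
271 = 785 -514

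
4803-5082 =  - 279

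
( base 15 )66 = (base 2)1100000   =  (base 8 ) 140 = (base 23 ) 44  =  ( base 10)96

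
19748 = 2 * 9874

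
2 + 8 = 10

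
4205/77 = 54 + 47/77 = 54.61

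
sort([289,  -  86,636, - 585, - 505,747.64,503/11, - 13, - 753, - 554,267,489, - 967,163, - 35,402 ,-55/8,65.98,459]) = [  -  967 , - 753, - 585, - 554,-505,- 86, - 35, - 13,-55/8,503/11,65.98,163, 267,289 , 402 , 459, 489,636,747.64]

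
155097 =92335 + 62762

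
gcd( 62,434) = 62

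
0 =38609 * 0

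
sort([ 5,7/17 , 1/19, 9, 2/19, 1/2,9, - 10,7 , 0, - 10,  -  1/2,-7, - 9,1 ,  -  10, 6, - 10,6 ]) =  [  -  10, - 10,  -  10, - 10,  -  9, - 7, - 1/2, 0, 1/19, 2/19,7/17, 1/2, 1, 5, 6,6 , 7 , 9 , 9 ]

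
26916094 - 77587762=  - 50671668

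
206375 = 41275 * 5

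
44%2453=44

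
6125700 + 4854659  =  10980359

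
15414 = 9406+6008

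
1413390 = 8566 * 165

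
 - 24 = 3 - 27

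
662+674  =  1336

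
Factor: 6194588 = 2^2*1548647^1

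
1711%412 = 63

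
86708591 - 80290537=6418054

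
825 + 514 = 1339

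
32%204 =32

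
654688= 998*656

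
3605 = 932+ 2673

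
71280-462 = 70818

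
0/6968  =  0= 0.00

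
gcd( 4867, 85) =1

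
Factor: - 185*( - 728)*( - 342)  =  -2^4*3^2*5^1*7^1*13^1*19^1*37^1 = - 46060560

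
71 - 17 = 54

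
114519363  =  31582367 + 82936996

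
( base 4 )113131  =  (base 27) 21G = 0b10111011101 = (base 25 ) 2a1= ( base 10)1501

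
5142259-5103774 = 38485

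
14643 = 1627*9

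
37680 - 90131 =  - 52451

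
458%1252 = 458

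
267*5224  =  1394808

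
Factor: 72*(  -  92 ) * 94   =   -2^6 * 3^2* 23^1 * 47^1 = -  622656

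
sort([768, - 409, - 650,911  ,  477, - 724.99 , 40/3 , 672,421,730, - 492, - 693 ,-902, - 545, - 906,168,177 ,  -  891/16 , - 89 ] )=[ - 906, - 902, - 724.99,-693,  -  650, - 545, - 492, -409 ,-89, - 891/16,40/3,168, 177,421,477, 672,730,768,911]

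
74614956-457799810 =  - 383184854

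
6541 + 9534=16075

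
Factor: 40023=3^2*4447^1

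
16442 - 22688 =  - 6246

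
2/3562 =1/1781 = 0.00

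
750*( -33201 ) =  - 24900750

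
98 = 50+48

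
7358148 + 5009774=12367922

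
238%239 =238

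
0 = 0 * 52041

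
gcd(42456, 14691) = 3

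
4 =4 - 0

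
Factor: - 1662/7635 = - 2^1  *5^(-1 )*277^1*509^(  -  1) = -554/2545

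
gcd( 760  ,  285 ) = 95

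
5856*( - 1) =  - 5856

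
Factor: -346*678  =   - 2^2 * 3^1*113^1*173^1 = -234588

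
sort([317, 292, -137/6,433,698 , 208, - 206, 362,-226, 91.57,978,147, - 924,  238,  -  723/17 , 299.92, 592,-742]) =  [  -  924, - 742 , - 226, - 206, - 723/17,-137/6, 91.57, 147,208, 238, 292, 299.92,317,362, 433, 592,698, 978] 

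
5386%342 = 256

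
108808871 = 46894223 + 61914648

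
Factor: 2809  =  53^2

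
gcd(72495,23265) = 45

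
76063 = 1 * 76063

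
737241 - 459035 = 278206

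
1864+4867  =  6731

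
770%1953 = 770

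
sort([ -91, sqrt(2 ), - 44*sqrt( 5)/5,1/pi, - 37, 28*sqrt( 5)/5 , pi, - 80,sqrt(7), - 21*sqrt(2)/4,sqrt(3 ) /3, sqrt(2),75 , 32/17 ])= [ - 91, - 80, - 37,-44*sqrt ( 5)/5,-21*sqrt(2 ) /4, 1/pi,sqrt( 3) /3, sqrt (2) , sqrt( 2),32/17,sqrt(7 ),pi,28*sqrt( 5 )/5, 75]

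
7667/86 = 89 + 13/86 = 89.15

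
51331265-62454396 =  - 11123131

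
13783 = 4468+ 9315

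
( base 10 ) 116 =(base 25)4g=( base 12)98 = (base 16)74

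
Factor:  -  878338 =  - 2^1*643^1*683^1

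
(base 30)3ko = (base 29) 3ri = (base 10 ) 3324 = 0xcfc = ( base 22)6J2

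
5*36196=180980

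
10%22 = 10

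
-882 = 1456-2338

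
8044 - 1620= 6424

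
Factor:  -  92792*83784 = -7774484928 = - 2^6*3^1 *7^1*1657^1*3491^1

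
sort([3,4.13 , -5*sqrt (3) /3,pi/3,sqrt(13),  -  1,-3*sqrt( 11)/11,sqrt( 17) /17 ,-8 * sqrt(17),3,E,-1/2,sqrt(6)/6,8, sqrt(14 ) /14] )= [ - 8 * sqrt(17), - 5 * sqrt ( 3 ) /3,-1, - 3 *sqrt(11)/11, - 1/2,  sqrt(17 ) /17,sqrt( 14 ) /14, sqrt( 6) /6, pi/3,E, 3,3,sqrt( 13), 4.13,8] 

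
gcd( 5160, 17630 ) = 430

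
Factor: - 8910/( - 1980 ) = 2^( - 1)*3^2 = 9/2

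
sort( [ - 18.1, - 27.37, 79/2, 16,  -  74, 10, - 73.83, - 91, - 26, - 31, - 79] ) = [ - 91, - 79,-74, - 73.83, - 31, - 27.37, - 26, - 18.1,10, 16, 79/2]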